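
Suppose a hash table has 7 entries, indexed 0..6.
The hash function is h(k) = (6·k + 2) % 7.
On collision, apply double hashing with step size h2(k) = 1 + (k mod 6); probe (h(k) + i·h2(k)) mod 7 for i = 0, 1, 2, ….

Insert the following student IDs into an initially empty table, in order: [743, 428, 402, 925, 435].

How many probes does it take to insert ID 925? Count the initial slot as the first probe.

743 hashes to 1; slot 1 is free => place at 1.
428 hashes to 1, h2=3; 1 taken => place at 4.
402 hashes to 6; slot 6 is free => place at 6.
925 hashes to 1, h2=2; 1 taken => place at 3.
435 hashes to 1, h2=4; 1 taken => place at 5.
Table: [—, 743, —, 925, 428, 435, 402]

2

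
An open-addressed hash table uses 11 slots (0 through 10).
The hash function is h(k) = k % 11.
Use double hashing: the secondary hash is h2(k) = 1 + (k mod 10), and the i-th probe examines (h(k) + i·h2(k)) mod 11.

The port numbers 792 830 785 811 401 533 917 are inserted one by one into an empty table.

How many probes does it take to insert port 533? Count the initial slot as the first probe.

792 hashes to 0; slot 0 is free -> place at 0.
830 hashes to 5; slot 5 is free -> place at 5.
785 hashes to 4; slot 4 is free -> place at 4.
811 hashes to 8; slot 8 is free -> place at 8.
401 hashes to 5, h2=2; 5 taken -> place at 7.
533 hashes to 5, h2=4; 5 taken -> place at 9.
917 hashes to 4, h2=8; 4 taken -> place at 1.
Table: [792, 917, ∅, ∅, 785, 830, ∅, 401, 811, 533, ∅]

2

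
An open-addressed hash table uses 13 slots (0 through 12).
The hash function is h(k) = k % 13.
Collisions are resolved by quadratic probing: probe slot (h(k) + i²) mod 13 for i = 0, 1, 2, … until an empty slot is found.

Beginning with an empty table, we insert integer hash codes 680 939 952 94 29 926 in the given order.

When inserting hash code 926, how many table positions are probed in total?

680 hashes to 4; slot 4 is free => place at 4.
939 hashes to 3; slot 3 is free => place at 3.
952 hashes to 3; 3,4 taken => place at 7.
94 hashes to 3; 3,4,7 taken => place at 12.
29 hashes to 3; 3,4,7,12 taken => place at 6.
926 hashes to 3; 3,4,7,12,6 taken => place at 2.
Table: [., ., 926, 939, 680, ., 29, 952, ., ., ., ., 94]

6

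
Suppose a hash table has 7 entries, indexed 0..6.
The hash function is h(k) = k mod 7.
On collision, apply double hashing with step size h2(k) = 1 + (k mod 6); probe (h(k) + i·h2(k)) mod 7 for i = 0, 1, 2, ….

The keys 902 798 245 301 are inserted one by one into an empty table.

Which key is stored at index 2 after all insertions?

902: h=6 → slot 6
798: h=0 → slot 0
245: h=0, h2=6, probe 0,6,5 → slot 5
301: h=0, h2=2, probe 0,2 → slot 2
Table: [798, —, 301, —, —, 245, 902]

301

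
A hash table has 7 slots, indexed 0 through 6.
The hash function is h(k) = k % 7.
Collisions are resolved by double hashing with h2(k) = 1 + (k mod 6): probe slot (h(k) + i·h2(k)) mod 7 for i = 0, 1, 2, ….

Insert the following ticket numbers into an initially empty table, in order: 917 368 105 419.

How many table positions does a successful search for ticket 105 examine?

3

917 hashes to 0; slot 0 is free => place at 0.
368 hashes to 4; slot 4 is free => place at 4.
105 hashes to 0, h2=4; 0,4 taken => place at 1.
419 hashes to 6; slot 6 is free => place at 6.
Table: [917, 105, ., ., 368, ., 419]
Lookup 105: h=0, h2=4, probe 0,4,1 → found at 1.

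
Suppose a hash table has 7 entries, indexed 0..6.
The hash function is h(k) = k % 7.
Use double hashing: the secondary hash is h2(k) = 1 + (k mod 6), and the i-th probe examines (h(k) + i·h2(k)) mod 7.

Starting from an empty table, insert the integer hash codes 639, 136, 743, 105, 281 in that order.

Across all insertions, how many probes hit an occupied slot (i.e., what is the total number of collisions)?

639 hashes to 2; slot 2 is free -> place at 2.
136 hashes to 3; slot 3 is free -> place at 3.
743 hashes to 1; slot 1 is free -> place at 1.
105 hashes to 0; slot 0 is free -> place at 0.
281 hashes to 1, h2=6; 1,0 taken -> place at 6.
Table: [105, 743, 639, 136, —, —, 281]

2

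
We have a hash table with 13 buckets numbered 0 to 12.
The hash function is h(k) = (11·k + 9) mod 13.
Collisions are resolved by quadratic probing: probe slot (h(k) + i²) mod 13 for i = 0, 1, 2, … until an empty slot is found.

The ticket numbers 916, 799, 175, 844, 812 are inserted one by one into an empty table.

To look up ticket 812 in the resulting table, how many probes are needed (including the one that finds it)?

916 hashes to 10; slot 10 is free -> place at 10.
799 hashes to 10; 10 taken -> place at 11.
175 hashes to 10; 10,11 taken -> place at 1.
844 hashes to 11; 11 taken -> place at 12.
812 hashes to 10; 10,11,1 taken -> place at 6.
Table: [∅, 175, ∅, ∅, ∅, ∅, 812, ∅, ∅, ∅, 916, 799, 844]
Lookup 812: h=10, probe 10,11,1,6 → found at 6.

4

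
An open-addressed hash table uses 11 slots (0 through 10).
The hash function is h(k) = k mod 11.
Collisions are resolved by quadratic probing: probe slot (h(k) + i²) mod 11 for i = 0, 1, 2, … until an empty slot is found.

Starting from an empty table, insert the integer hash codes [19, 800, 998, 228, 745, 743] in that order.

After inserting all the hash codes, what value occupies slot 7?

743

19 hashes to 8; slot 8 is free → place at 8.
800 hashes to 8; 8 taken → place at 9.
998 hashes to 8; 8,9 taken → place at 1.
228 hashes to 8; 8,9,1 taken → place at 6.
745 hashes to 8; 8,9,1,6 taken → place at 2.
743 hashes to 6; 6 taken → place at 7.
Table: [—, 998, 745, —, —, —, 228, 743, 19, 800, —]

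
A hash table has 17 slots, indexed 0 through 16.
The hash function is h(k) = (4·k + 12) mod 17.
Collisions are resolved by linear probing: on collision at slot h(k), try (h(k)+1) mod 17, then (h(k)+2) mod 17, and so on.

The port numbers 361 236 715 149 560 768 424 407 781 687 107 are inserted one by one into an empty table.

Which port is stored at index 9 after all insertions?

424

361: h=11 → slot 11
236: h=4 → slot 4
715: h=16 → slot 16
149: h=13 → slot 13
560: h=8 → slot 8
768: h=7 → slot 7
424: h=8, probe 8,9 → slot 9
407: h=8, probe 8,9,10 → slot 10
781: h=8, probe 8,9,10,11,12 → slot 12
687: h=6 → slot 6
107: h=15 → slot 15
Table: [—, —, —, —, 236, —, 687, 768, 560, 424, 407, 361, 781, 149, —, 107, 715]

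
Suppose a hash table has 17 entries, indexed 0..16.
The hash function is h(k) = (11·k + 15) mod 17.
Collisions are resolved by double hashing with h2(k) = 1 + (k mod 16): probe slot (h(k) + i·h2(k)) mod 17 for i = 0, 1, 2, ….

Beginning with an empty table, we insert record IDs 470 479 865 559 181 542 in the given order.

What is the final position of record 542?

Insert 470: h=0, slot 0 empty => index 0.
Insert 479: h=14, slot 14 empty => index 14.
Insert 865: h=10, slot 10 empty => index 10.
Insert 559: h=10, h2=16, slot 10 occupied => index 9.
Insert 181: h=0, h2=6, slot 0 occupied => index 6.
Insert 542: h=10, h2=15, slot 10 occupied => index 8.
Table: [470, -, -, -, -, -, 181, -, 542, 559, 865, -, -, -, 479, -, -]

8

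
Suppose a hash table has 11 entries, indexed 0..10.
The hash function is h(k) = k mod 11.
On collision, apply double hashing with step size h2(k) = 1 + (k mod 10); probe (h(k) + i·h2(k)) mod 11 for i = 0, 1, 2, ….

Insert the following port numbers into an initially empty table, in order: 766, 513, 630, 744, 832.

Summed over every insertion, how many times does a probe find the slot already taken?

3

766 hashes to 7; slot 7 is free → place at 7.
513 hashes to 7, h2=4; 7 taken → place at 0.
630 hashes to 3; slot 3 is free → place at 3.
744 hashes to 7, h2=5; 7 taken → place at 1.
832 hashes to 7, h2=3; 7 taken → place at 10.
Table: [513, 744, -, 630, -, -, -, 766, -, -, 832]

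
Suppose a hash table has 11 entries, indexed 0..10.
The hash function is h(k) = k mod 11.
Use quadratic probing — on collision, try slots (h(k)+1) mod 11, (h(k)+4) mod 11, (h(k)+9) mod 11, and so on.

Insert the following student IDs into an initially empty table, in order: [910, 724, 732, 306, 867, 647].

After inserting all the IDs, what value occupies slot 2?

867

910: h=8 → slot 8
724: h=9 → slot 9
732: h=6 → slot 6
306: h=9, probe 9,10 → slot 10
867: h=9, probe 9,10,2 → slot 2
647: h=9, probe 9,10,2,7 → slot 7
Table: [-, -, 867, -, -, -, 732, 647, 910, 724, 306]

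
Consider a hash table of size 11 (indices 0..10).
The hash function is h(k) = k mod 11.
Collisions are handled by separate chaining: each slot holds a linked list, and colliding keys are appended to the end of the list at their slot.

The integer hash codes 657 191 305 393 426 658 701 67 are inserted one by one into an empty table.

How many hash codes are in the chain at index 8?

657 → bucket 8
191 → bucket 4
305 → bucket 8 (collision)
393 → bucket 8 (collision)
426 → bucket 8 (collision)
658 → bucket 9
701 → bucket 8 (collision)
67 → bucket 1
Final buckets:
0: ∅
1: 67
2: ∅
3: ∅
4: 191
5: ∅
6: ∅
7: ∅
8: 657 -> 305 -> 393 -> 426 -> 701
9: 658
10: ∅

5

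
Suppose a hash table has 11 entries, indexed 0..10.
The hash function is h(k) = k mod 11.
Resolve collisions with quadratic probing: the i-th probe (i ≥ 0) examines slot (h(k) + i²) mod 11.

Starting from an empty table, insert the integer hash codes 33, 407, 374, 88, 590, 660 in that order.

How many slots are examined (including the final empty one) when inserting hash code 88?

Insert 33: h=0, slot 0 empty -> index 0.
Insert 407: h=0, slot 0 occupied -> index 1.
Insert 374: h=0, slots 0,1 occupied -> index 4.
Insert 88: h=0, slots 0,1,4 occupied -> index 9.
Insert 590: h=7, slot 7 empty -> index 7.
Insert 660: h=0, slots 0,1,4,9 occupied -> index 5.
Table: [33, 407, ., ., 374, 660, ., 590, ., 88, .]

4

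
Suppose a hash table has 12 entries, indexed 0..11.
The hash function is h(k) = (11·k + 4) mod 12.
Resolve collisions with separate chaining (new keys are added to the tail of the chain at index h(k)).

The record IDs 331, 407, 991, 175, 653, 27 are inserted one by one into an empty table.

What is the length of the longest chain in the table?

331 → bucket 9
407 → bucket 5
991 → bucket 9 (collision)
175 → bucket 9 (collision)
653 → bucket 11
27 → bucket 1
Final buckets:
0: .
1: 27
2: .
3: .
4: .
5: 407
6: .
7: .
8: .
9: 331 -> 991 -> 175
10: .
11: 653

3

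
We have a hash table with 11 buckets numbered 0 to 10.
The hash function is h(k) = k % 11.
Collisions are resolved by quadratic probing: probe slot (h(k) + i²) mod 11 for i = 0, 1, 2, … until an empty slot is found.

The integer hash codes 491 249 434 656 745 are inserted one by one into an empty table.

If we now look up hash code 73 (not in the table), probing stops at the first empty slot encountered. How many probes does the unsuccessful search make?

491: h=7 → slot 7
249: h=7, probe 7,8 → slot 8
434: h=5 → slot 5
656: h=7, probe 7,8,0 → slot 0
745: h=8, probe 8,9 → slot 9
Table: [656, —, —, —, —, 434, —, 491, 249, 745, —]
Lookup 73: h=7, probe 7,8,0,5,1 → slot 1 empty, not found.

5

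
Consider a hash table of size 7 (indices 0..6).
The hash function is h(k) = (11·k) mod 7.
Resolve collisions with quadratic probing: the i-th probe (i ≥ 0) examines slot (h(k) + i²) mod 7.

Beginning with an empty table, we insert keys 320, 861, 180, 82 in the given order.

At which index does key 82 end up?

320: h=6 → slot 6
861: h=0 → slot 0
180: h=6, probe 6,0,3 → slot 3
82: h=6, probe 6,0,3,1 → slot 1
Table: [861, 82, ∅, 180, ∅, ∅, 320]

1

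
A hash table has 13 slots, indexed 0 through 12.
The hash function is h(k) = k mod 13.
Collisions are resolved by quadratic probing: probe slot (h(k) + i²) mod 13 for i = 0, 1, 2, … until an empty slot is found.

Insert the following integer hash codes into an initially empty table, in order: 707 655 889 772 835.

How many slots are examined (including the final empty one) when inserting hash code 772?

4

707 hashes to 5; slot 5 is free → place at 5.
655 hashes to 5; 5 taken → place at 6.
889 hashes to 5; 5,6 taken → place at 9.
772 hashes to 5; 5,6,9 taken → place at 1.
835 hashes to 3; slot 3 is free → place at 3.
Table: [—, 772, —, 835, —, 707, 655, —, —, 889, —, —, —]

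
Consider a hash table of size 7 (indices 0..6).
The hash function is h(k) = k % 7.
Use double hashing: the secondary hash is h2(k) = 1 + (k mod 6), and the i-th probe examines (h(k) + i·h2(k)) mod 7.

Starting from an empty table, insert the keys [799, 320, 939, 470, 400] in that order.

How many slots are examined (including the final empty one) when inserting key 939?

799: h=1 -> slot 1
320: h=5 -> slot 5
939: h=1, h2=4, probe 1,5,2 -> slot 2
470: h=1, h2=3, probe 1,4 -> slot 4
400: h=1, h2=5, probe 1,6 -> slot 6
Table: [_, 799, 939, _, 470, 320, 400]

3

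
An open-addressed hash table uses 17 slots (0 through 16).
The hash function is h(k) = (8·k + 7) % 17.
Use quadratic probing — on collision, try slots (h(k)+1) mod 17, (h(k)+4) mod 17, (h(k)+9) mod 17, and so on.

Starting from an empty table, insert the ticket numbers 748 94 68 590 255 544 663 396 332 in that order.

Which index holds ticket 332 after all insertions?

12

748: h=7 -> slot 7
94: h=11 -> slot 11
68: h=7, probe 7,8 -> slot 8
590: h=1 -> slot 1
255: h=7, probe 7,8,11,16 -> slot 16
544: h=7, probe 7,8,11,16,6 -> slot 6
663: h=7, probe 7,8,11,16,6,15 -> slot 15
396: h=13 -> slot 13
332: h=11, probe 11,12 -> slot 12
Table: [—, 590, —, —, —, —, 544, 748, 68, —, —, 94, 332, 396, —, 663, 255]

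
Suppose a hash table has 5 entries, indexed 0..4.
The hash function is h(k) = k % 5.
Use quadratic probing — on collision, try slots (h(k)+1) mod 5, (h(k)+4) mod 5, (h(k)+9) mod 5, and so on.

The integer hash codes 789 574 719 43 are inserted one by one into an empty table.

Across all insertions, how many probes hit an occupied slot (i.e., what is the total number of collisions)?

5

Insert 789: h=4, slot 4 empty => index 4.
Insert 574: h=4, slot 4 occupied => index 0.
Insert 719: h=4, slots 4,0 occupied => index 3.
Insert 43: h=3, slots 3,4 occupied => index 2.
Table: [574, ., 43, 719, 789]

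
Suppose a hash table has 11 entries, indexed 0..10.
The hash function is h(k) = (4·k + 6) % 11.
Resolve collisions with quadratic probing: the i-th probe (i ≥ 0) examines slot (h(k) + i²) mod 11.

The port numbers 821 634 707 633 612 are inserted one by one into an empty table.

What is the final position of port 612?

5

821: h=1 -> slot 1
634: h=1, probe 1,2 -> slot 2
707: h=7 -> slot 7
633: h=8 -> slot 8
612: h=1, probe 1,2,5 -> slot 5
Table: [∅, 821, 634, ∅, ∅, 612, ∅, 707, 633, ∅, ∅]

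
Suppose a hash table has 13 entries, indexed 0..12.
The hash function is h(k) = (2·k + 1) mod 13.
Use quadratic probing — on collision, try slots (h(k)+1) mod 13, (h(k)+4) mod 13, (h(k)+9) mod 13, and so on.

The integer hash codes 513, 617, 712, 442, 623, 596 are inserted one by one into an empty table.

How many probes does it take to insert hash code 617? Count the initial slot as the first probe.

2

513 hashes to 0; slot 0 is free → place at 0.
617 hashes to 0; 0 taken → place at 1.
712 hashes to 8; slot 8 is free → place at 8.
442 hashes to 1; 1 taken → place at 2.
623 hashes to 12; slot 12 is free → place at 12.
596 hashes to 10; slot 10 is free → place at 10.
Table: [513, 617, 442, ., ., ., ., ., 712, ., 596, ., 623]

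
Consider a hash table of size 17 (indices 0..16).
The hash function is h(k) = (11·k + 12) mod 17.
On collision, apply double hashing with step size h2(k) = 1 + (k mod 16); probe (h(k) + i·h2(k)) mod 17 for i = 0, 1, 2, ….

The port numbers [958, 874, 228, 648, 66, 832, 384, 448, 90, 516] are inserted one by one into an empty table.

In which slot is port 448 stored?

11

958: h=10 -> slot 10
874: h=4 -> slot 4
228: h=4, h2=5, probe 4,9 -> slot 9
648: h=0 -> slot 0
66: h=7 -> slot 7
832: h=1 -> slot 1
384: h=3 -> slot 3
448: h=10, h2=1, probe 10,11 -> slot 11
90: h=16 -> slot 16
516: h=10, h2=5, probe 10,15 -> slot 15
Table: [648, 832, ∅, 384, 874, ∅, ∅, 66, ∅, 228, 958, 448, ∅, ∅, ∅, 516, 90]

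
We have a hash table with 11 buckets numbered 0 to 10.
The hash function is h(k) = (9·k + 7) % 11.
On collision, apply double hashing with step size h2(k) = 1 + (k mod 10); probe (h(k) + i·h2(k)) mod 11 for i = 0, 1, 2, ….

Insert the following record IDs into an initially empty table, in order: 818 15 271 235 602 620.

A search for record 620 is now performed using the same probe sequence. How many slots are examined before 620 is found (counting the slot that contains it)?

3

Insert 818: h=10, slot 10 empty => index 10.
Insert 15: h=10, h2=6, slot 10 occupied => index 5.
Insert 271: h=4, slot 4 empty => index 4.
Insert 235: h=10, h2=6, slots 10,5 occupied => index 0.
Insert 602: h=2, slot 2 empty => index 2.
Insert 620: h=10, h2=1, slots 10,0 occupied => index 1.
Table: [235, 620, 602, —, 271, 15, —, —, —, —, 818]
Lookup 620: h=10, h2=1, probe 10,0,1 → found at 1.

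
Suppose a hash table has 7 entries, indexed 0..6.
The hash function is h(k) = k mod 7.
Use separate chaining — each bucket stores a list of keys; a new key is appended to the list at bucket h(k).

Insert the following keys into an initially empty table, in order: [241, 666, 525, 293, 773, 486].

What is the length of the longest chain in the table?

3

241 → bucket 3
666 → bucket 1
525 → bucket 0
293 → bucket 6
773 → bucket 3 (collision)
486 → bucket 3 (collision)
Final buckets:
0: 525
1: 666
2: _
3: 241 -> 773 -> 486
4: _
5: _
6: 293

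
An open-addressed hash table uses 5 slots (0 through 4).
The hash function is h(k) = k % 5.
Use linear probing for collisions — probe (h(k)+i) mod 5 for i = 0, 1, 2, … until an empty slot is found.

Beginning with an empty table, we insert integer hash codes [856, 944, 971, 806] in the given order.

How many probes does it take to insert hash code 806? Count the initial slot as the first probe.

3

856 hashes to 1; slot 1 is free → place at 1.
944 hashes to 4; slot 4 is free → place at 4.
971 hashes to 1; 1 taken → place at 2.
806 hashes to 1; 1,2 taken → place at 3.
Table: [∅, 856, 971, 806, 944]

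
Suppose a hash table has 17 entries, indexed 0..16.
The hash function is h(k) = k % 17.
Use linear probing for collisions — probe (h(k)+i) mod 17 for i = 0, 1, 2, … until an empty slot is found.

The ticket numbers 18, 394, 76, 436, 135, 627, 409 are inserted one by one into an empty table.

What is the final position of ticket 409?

2

18: h=1 => slot 1
394: h=3 => slot 3
76: h=8 => slot 8
436: h=11 => slot 11
135: h=16 => slot 16
627: h=15 => slot 15
409: h=1, probe 1,2 => slot 2
Table: [∅, 18, 409, 394, ∅, ∅, ∅, ∅, 76, ∅, ∅, 436, ∅, ∅, ∅, 627, 135]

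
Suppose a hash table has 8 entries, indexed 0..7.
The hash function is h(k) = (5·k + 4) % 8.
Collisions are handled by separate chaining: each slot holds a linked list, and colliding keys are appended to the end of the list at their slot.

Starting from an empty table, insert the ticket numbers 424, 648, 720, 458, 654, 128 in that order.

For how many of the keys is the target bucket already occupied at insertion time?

424 → bucket 4
648 → bucket 4 (collision)
720 → bucket 4 (collision)
458 → bucket 6
654 → bucket 2
128 → bucket 4 (collision)
Final buckets:
0: —
1: —
2: 654
3: —
4: 424 -> 648 -> 720 -> 128
5: —
6: 458
7: —

3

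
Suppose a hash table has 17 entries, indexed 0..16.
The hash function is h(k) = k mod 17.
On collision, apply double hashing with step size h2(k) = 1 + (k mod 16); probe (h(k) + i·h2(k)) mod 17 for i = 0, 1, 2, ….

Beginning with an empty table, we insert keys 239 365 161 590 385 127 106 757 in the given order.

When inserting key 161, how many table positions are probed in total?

Insert 239: h=1, slot 1 empty → index 1.
Insert 365: h=8, slot 8 empty → index 8.
Insert 161: h=8, h2=2, slot 8 occupied → index 10.
Insert 590: h=12, slot 12 empty → index 12.
Insert 385: h=11, slot 11 empty → index 11.
Insert 127: h=8, h2=16, slot 8 occupied → index 7.
Insert 106: h=4, slot 4 empty → index 4.
Insert 757: h=9, slot 9 empty → index 9.
Table: [∅, 239, ∅, ∅, 106, ∅, ∅, 127, 365, 757, 161, 385, 590, ∅, ∅, ∅, ∅]

2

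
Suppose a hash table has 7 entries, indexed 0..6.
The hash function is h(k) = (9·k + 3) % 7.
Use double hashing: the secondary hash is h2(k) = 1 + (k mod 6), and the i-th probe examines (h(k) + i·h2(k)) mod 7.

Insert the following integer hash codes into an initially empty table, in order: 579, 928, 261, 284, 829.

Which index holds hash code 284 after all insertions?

579 hashes to 6; slot 6 is free => place at 6.
928 hashes to 4; slot 4 is free => place at 4.
261 hashes to 0; slot 0 is free => place at 0.
284 hashes to 4, h2=3; 4,0 taken => place at 3.
829 hashes to 2; slot 2 is free => place at 2.
Table: [261, _, 829, 284, 928, _, 579]

3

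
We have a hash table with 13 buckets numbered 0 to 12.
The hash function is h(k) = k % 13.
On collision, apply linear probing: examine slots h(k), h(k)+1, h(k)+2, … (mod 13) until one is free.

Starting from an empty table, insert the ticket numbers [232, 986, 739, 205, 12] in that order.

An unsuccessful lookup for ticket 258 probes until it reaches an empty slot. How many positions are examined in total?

5

232: h=11 -> slot 11
986: h=11, probe 11,12 -> slot 12
739: h=11, probe 11,12,0 -> slot 0
205: h=10 -> slot 10
12: h=12, probe 12,0,1 -> slot 1
Table: [739, 12, ., ., ., ., ., ., ., ., 205, 232, 986]
Lookup 258: h=11, probe 11,12,0,1,2 → slot 2 empty, not found.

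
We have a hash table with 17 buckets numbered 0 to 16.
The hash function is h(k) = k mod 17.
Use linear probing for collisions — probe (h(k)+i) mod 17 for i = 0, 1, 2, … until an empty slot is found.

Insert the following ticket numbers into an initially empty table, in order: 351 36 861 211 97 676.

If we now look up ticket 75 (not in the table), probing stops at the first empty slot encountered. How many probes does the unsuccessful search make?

351 hashes to 11; slot 11 is free -> place at 11.
36 hashes to 2; slot 2 is free -> place at 2.
861 hashes to 11; 11 taken -> place at 12.
211 hashes to 7; slot 7 is free -> place at 7.
97 hashes to 12; 12 taken -> place at 13.
676 hashes to 13; 13 taken -> place at 14.
Table: [∅, ∅, 36, ∅, ∅, ∅, ∅, 211, ∅, ∅, ∅, 351, 861, 97, 676, ∅, ∅]
Lookup 75: h=7, probe 7,8 → slot 8 empty, not found.

2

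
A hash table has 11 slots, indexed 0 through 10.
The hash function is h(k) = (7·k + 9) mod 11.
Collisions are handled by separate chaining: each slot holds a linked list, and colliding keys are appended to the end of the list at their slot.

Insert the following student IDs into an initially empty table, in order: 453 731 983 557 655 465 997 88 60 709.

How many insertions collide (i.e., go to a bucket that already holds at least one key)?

453 -> bucket 1
731 -> bucket 0
983 -> bucket 4
557 -> bucket 3
655 -> bucket 7
465 -> bucket 8
997 -> bucket 3 (collision)
88 -> bucket 9
60 -> bucket 0 (collision)
709 -> bucket 0 (collision)
Final buckets:
0: 731 -> 60 -> 709
1: 453
2: -
3: 557 -> 997
4: 983
5: -
6: -
7: 655
8: 465
9: 88
10: -

3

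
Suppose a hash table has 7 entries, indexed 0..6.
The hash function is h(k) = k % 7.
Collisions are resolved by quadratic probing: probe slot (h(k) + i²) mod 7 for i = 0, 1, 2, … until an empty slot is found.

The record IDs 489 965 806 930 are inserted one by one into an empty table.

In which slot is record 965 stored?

0

Insert 489: h=6, slot 6 empty => index 6.
Insert 965: h=6, slot 6 occupied => index 0.
Insert 806: h=1, slot 1 empty => index 1.
Insert 930: h=6, slots 6,0 occupied => index 3.
Table: [965, 806, _, 930, _, _, 489]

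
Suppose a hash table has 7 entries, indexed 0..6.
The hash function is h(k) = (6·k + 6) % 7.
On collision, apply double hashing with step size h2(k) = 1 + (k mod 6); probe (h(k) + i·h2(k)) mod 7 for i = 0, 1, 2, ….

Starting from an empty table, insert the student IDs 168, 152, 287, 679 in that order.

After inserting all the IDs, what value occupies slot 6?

168: h=6 => slot 6
152: h=1 => slot 1
287: h=6, h2=6, probe 6,5 => slot 5
679: h=6, h2=2, probe 6,1,3 => slot 3
Table: [∅, 152, ∅, 679, ∅, 287, 168]

168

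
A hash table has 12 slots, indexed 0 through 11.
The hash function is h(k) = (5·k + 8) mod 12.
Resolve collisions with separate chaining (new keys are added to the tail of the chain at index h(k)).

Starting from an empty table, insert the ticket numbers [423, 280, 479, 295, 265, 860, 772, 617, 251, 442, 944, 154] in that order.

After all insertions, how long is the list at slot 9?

1

Insert 423: h=11, bucket 11 empty -> new chain.
Insert 280: h=4, bucket 4 empty -> new chain.
Insert 479: h=3, bucket 3 empty -> new chain.
Insert 295: h=7, bucket 7 empty -> new chain.
Insert 265: h=1, bucket 1 empty -> new chain.
Insert 860: h=0, bucket 0 empty -> new chain.
Insert 772: h=4, bucket 4 nonempty -> append to chain.
Insert 617: h=9, bucket 9 empty -> new chain.
Insert 251: h=3, bucket 3 nonempty -> append to chain.
Insert 442: h=10, bucket 10 empty -> new chain.
Insert 944: h=0, bucket 0 nonempty -> append to chain.
Insert 154: h=10, bucket 10 nonempty -> append to chain.
Final buckets:
0: 860 -> 944
1: 265
2: _
3: 479 -> 251
4: 280 -> 772
5: _
6: _
7: 295
8: _
9: 617
10: 442 -> 154
11: 423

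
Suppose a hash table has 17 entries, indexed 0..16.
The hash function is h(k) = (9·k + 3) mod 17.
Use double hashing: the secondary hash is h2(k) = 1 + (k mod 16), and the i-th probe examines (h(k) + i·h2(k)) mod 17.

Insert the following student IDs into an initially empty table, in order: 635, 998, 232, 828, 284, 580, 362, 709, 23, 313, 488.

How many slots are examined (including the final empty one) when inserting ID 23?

635: h=6 → slot 6
998: h=9 → slot 9
232: h=0 → slot 0
828: h=9, h2=13, probe 9,5 → slot 5
284: h=9, h2=13, probe 9,5,1 → slot 1
580: h=4 → slot 4
362: h=14 → slot 14
709: h=9, h2=6, probe 9,15 → slot 15
23: h=6, h2=8, probe 6,14,5,13 → slot 13
313: h=15, h2=10, probe 15,8 → slot 8
488: h=9, h2=9, probe 9,1,10 → slot 10
Table: [232, 284, ., ., 580, 828, 635, ., 313, 998, 488, ., ., 23, 362, 709, .]

4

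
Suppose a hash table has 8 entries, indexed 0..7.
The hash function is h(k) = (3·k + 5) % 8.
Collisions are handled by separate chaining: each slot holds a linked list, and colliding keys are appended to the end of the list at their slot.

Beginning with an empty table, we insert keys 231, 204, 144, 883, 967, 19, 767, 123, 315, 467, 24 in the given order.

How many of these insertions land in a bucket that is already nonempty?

7

Insert 231: h=2, bucket 2 empty → new chain.
Insert 204: h=1, bucket 1 empty → new chain.
Insert 144: h=5, bucket 5 empty → new chain.
Insert 883: h=6, bucket 6 empty → new chain.
Insert 967: h=2, bucket 2 nonempty → append to chain.
Insert 19: h=6, bucket 6 nonempty → append to chain.
Insert 767: h=2, bucket 2 nonempty → append to chain.
Insert 123: h=6, bucket 6 nonempty → append to chain.
Insert 315: h=6, bucket 6 nonempty → append to chain.
Insert 467: h=6, bucket 6 nonempty → append to chain.
Insert 24: h=5, bucket 5 nonempty → append to chain.
Final buckets:
0: _
1: 204
2: 231 -> 967 -> 767
3: _
4: _
5: 144 -> 24
6: 883 -> 19 -> 123 -> 315 -> 467
7: _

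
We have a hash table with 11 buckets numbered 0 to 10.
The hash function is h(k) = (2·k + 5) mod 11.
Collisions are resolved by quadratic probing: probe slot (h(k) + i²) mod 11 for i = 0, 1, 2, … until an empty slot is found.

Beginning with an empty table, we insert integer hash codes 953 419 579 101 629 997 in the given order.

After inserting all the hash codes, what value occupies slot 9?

579

953: h=8 -> slot 8
419: h=7 -> slot 7
579: h=8, probe 8,9 -> slot 9
101: h=9, probe 9,10 -> slot 10
629: h=9, probe 9,10,2 -> slot 2
997: h=8, probe 8,9,1 -> slot 1
Table: [—, 997, 629, —, —, —, —, 419, 953, 579, 101]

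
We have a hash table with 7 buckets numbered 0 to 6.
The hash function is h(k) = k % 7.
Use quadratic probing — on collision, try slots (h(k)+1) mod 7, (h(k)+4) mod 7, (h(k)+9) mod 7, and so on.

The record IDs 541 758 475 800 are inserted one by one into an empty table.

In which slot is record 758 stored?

541 hashes to 2; slot 2 is free => place at 2.
758 hashes to 2; 2 taken => place at 3.
475 hashes to 6; slot 6 is free => place at 6.
800 hashes to 2; 2,3,6 taken => place at 4.
Table: [_, _, 541, 758, 800, _, 475]

3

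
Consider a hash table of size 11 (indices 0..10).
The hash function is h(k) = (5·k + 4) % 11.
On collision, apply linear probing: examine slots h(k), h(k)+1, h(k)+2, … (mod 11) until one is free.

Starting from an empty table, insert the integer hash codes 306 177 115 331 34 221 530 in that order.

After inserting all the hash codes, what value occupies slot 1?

Insert 306: h=5, slot 5 empty => index 5.
Insert 177: h=9, slot 9 empty => index 9.
Insert 115: h=7, slot 7 empty => index 7.
Insert 331: h=9, slot 9 occupied => index 10.
Insert 34: h=9, slots 9,10 occupied => index 0.
Insert 221: h=9, slots 9,10,0 occupied => index 1.
Insert 530: h=3, slot 3 empty => index 3.
Table: [34, 221, ., 530, ., 306, ., 115, ., 177, 331]

221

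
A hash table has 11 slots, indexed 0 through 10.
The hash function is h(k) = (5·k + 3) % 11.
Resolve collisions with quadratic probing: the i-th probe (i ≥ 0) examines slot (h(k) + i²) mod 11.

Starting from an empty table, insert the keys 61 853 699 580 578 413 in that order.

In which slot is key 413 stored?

5

61 hashes to 0; slot 0 is free -> place at 0.
853 hashes to 0; 0 taken -> place at 1.
699 hashes to 0; 0,1 taken -> place at 4.
580 hashes to 10; slot 10 is free -> place at 10.
578 hashes to 0; 0,1,4 taken -> place at 9.
413 hashes to 0; 0,1,4,9 taken -> place at 5.
Table: [61, 853, -, -, 699, 413, -, -, -, 578, 580]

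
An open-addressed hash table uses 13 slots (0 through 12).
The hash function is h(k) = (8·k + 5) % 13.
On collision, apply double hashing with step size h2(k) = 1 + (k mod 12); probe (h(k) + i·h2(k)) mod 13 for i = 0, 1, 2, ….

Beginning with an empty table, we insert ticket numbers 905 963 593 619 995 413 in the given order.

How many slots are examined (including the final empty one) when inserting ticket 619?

2

905 hashes to 4; slot 4 is free => place at 4.
963 hashes to 0; slot 0 is free => place at 0.
593 hashes to 4, h2=6; 4 taken => place at 10.
619 hashes to 4, h2=8; 4 taken => place at 12.
995 hashes to 9; slot 9 is free => place at 9.
413 hashes to 7; slot 7 is free => place at 7.
Table: [963, ∅, ∅, ∅, 905, ∅, ∅, 413, ∅, 995, 593, ∅, 619]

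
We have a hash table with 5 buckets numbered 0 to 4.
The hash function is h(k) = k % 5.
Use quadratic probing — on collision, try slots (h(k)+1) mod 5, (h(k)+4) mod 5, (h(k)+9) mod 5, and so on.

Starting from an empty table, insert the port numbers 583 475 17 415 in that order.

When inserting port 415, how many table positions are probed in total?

2

Insert 583: h=3, slot 3 empty → index 3.
Insert 475: h=0, slot 0 empty → index 0.
Insert 17: h=2, slot 2 empty → index 2.
Insert 415: h=0, slot 0 occupied → index 1.
Table: [475, 415, 17, 583, _]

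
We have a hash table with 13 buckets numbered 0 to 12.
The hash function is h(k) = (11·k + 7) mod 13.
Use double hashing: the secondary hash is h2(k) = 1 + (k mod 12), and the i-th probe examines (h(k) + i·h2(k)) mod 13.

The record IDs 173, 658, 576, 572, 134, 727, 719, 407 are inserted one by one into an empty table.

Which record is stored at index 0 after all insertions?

Insert 173: h=12, slot 12 empty → index 12.
Insert 658: h=4, slot 4 empty → index 4.
Insert 576: h=12, h2=1, slot 12 occupied → index 0.
Insert 572: h=7, slot 7 empty → index 7.
Insert 134: h=12, h2=3, slot 12 occupied → index 2.
Insert 727: h=9, slot 9 empty → index 9.
Insert 719: h=12, h2=12, slot 12 occupied → index 11.
Insert 407: h=12, h2=12, slots 12,11 occupied → index 10.
Table: [576, —, 134, —, 658, —, —, 572, —, 727, 407, 719, 173]

576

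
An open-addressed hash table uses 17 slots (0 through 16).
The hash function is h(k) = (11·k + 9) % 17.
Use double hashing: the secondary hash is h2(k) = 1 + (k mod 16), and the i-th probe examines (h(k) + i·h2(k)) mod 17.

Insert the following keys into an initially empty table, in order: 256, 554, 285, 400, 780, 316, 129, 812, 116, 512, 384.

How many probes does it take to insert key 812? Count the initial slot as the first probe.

256 hashes to 3; slot 3 is free → place at 3.
554 hashes to 0; slot 0 is free → place at 0.
285 hashes to 16; slot 16 is free → place at 16.
400 hashes to 6; slot 6 is free → place at 6.
780 hashes to 4; slot 4 is free → place at 4.
316 hashes to 0, h2=13; 0 taken → place at 13.
129 hashes to 0, h2=2; 0 taken → place at 2.
812 hashes to 16, h2=13; 16 taken → place at 12.
116 hashes to 10; slot 10 is free → place at 10.
512 hashes to 14; slot 14 is free → place at 14.
384 hashes to 0, h2=1; 0 taken → place at 1.
Table: [554, 384, 129, 256, 780, —, 400, —, —, —, 116, —, 812, 316, 512, —, 285]

2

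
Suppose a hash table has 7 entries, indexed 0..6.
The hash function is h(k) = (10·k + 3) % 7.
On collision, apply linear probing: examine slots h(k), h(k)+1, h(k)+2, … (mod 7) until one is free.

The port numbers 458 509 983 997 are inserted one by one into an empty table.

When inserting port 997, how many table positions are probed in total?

458 hashes to 5; slot 5 is free => place at 5.
509 hashes to 4; slot 4 is free => place at 4.
983 hashes to 5; 5 taken => place at 6.
997 hashes to 5; 5,6 taken => place at 0.
Table: [997, _, _, _, 509, 458, 983]

3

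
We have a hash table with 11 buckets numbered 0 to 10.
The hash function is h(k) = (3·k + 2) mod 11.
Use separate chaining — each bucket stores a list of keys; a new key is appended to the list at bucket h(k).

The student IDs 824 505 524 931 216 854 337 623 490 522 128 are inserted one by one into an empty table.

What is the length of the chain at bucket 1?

824 → bucket 10
505 → bucket 10 (collision)
524 → bucket 1
931 → bucket 1 (collision)
216 → bucket 1 (collision)
854 → bucket 1 (collision)
337 → bucket 1 (collision)
623 → bucket 1 (collision)
490 → bucket 9
522 → bucket 6
128 → bucket 1 (collision)
Final buckets:
0: —
1: 524 -> 931 -> 216 -> 854 -> 337 -> 623 -> 128
2: —
3: —
4: —
5: —
6: 522
7: —
8: —
9: 490
10: 824 -> 505

7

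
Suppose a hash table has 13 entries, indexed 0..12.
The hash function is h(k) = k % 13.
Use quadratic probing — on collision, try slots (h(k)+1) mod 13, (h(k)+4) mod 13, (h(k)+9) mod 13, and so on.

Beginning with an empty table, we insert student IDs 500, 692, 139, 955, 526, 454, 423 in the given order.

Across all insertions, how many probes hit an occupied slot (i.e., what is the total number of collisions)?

500: h=6 → slot 6
692: h=3 → slot 3
139: h=9 → slot 9
955: h=6, probe 6,7 → slot 7
526: h=6, probe 6,7,10 → slot 10
454: h=12 → slot 12
423: h=7, probe 7,8 → slot 8
Table: [-, -, -, 692, -, -, 500, 955, 423, 139, 526, -, 454]

4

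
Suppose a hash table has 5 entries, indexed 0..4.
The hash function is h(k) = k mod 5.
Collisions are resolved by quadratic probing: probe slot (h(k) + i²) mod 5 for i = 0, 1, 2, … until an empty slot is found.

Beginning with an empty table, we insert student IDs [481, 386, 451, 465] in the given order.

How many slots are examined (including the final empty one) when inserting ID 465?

3

481 hashes to 1; slot 1 is free → place at 1.
386 hashes to 1; 1 taken → place at 2.
451 hashes to 1; 1,2 taken → place at 0.
465 hashes to 0; 0,1 taken → place at 4.
Table: [451, 481, 386, -, 465]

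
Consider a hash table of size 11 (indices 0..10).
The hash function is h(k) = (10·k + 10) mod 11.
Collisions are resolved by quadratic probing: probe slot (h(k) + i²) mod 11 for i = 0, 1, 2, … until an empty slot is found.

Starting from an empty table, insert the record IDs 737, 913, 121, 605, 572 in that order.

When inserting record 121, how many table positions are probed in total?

3

737: h=10 => slot 10
913: h=10, probe 10,0 => slot 0
121: h=10, probe 10,0,3 => slot 3
605: h=10, probe 10,0,3,8 => slot 8
572: h=10, probe 10,0,3,8,4 => slot 4
Table: [913, -, -, 121, 572, -, -, -, 605, -, 737]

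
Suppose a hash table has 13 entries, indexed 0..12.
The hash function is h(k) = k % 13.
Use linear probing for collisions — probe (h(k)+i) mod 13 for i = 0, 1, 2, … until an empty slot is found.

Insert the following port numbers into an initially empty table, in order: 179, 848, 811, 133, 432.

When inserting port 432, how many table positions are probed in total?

179: h=10 -> slot 10
848: h=3 -> slot 3
811: h=5 -> slot 5
133: h=3, probe 3,4 -> slot 4
432: h=3, probe 3,4,5,6 -> slot 6
Table: [∅, ∅, ∅, 848, 133, 811, 432, ∅, ∅, ∅, 179, ∅, ∅]

4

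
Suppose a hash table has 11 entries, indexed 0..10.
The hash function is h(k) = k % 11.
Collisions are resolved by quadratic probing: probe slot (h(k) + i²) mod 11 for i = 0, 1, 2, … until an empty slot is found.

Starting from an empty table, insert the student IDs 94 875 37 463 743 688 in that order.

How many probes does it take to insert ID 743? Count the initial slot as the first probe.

Insert 94: h=6, slot 6 empty → index 6.
Insert 875: h=6, slot 6 occupied → index 7.
Insert 37: h=4, slot 4 empty → index 4.
Insert 463: h=1, slot 1 empty → index 1.
Insert 743: h=6, slots 6,7 occupied → index 10.
Insert 688: h=6, slots 6,7,10,4 occupied → index 0.
Table: [688, 463, _, _, 37, _, 94, 875, _, _, 743]

3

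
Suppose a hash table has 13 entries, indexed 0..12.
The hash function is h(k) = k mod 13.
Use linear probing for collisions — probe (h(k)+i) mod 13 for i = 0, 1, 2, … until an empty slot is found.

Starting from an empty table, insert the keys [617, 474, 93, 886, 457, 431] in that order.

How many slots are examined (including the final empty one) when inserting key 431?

617: h=6 => slot 6
474: h=6, probe 6,7 => slot 7
93: h=2 => slot 2
886: h=2, probe 2,3 => slot 3
457: h=2, probe 2,3,4 => slot 4
431: h=2, probe 2,3,4,5 => slot 5
Table: [∅, ∅, 93, 886, 457, 431, 617, 474, ∅, ∅, ∅, ∅, ∅]

4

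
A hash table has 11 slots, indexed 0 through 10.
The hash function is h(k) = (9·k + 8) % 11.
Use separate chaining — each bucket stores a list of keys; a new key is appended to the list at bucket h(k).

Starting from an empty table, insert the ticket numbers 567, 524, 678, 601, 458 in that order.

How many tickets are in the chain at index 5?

567 -> bucket 7
524 -> bucket 5
678 -> bucket 5 (collision)
601 -> bucket 5 (collision)
458 -> bucket 5 (collision)
Final buckets:
0: —
1: —
2: —
3: —
4: —
5: 524 -> 678 -> 601 -> 458
6: —
7: 567
8: —
9: —
10: —

4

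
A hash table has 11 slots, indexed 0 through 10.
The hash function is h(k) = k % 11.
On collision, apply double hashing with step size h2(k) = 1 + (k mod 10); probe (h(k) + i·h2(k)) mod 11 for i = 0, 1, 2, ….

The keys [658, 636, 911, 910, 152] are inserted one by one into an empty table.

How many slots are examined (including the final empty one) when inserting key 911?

658 hashes to 9; slot 9 is free => place at 9.
636 hashes to 9, h2=7; 9 taken => place at 5.
911 hashes to 9, h2=2; 9 taken => place at 0.
910 hashes to 8; slot 8 is free => place at 8.
152 hashes to 9, h2=3; 9 taken => place at 1.
Table: [911, 152, -, -, -, 636, -, -, 910, 658, -]

2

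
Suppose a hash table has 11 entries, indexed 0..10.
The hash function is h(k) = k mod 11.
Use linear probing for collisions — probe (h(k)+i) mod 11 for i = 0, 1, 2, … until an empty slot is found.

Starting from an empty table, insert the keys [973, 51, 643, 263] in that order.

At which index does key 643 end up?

973 hashes to 5; slot 5 is free → place at 5.
51 hashes to 7; slot 7 is free → place at 7.
643 hashes to 5; 5 taken → place at 6.
263 hashes to 10; slot 10 is free → place at 10.
Table: [_, _, _, _, _, 973, 643, 51, _, _, 263]

6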